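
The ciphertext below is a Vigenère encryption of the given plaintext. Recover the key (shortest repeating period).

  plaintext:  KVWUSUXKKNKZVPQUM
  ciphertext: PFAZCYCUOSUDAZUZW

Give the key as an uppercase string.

FKE

  i= 0: P-K =  5 → F
  i= 1: F-V = 10 → K
  i= 2: A-W =  4 → E
  i= 3: Z-U =  5 → F
  i= 4: C-S = 10 → K
  i= 5: Y-U =  4 → E
  i= 6: C-X =  5 → F
  i= 7: U-K = 10 → K
  i= 8: O-K =  4 → E
  i= 9: S-N =  5 → F
  i=10: U-K = 10 → K
  i=11: D-Z =  4 → E
  i=12: A-V =  5 → F
  i=13: Z-P = 10 → K
  i=14: U-Q =  4 → E
  i=15: Z-U =  5 → F
  i=16: W-M = 10 → K
  shifts repeat with period 3: FKE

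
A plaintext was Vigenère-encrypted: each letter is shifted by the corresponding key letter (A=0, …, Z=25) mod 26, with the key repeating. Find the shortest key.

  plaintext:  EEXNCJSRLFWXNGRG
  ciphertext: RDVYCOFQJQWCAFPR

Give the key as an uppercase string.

  i= 0: R-E = 13 → N
  i= 1: D-E = 25 → Z
  i= 2: V-X = 24 → Y
  i= 3: Y-N = 11 → L
  i= 4: C-C =  0 → A
  i= 5: O-J =  5 → F
  i= 6: F-S = 13 → N
  i= 7: Q-R = 25 → Z
  i= 8: J-L = 24 → Y
  i= 9: Q-F = 11 → L
  i=10: W-W =  0 → A
  i=11: C-X =  5 → F
  i=12: A-N = 13 → N
  i=13: F-G = 25 → Z
  i=14: P-R = 24 → Y
  i=15: R-G = 11 → L
  shifts repeat with period 6: NZYLAF

NZYLAF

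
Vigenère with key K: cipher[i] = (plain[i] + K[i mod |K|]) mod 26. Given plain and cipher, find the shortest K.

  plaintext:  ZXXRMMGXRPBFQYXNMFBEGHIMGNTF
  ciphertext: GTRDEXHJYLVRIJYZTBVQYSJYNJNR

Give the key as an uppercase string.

HWUMSLBM

  i= 0: G-Z =  7 → H
  i= 1: T-X = 22 → W
  i= 2: R-X = 20 → U
  i= 3: D-R = 12 → M
  i= 4: E-M = 18 → S
  i= 5: X-M = 11 → L
  i= 6: H-G =  1 → B
  i= 7: J-X = 12 → M
  i= 8: Y-R =  7 → H
  i= 9: L-P = 22 → W
  i=10: V-B = 20 → U
  i=11: R-F = 12 → M
  i=12: I-Q = 18 → S
  i=13: J-Y = 11 → L
  i=14: Y-X =  1 → B
  i=15: Z-N = 12 → M
  i=16: T-M =  7 → H
  i=17: B-F = 22 → W
  i=18: V-B = 20 → U
  i=19: Q-E = 12 → M
  i=20: Y-G = 18 → S
  i=21: S-H = 11 → L
  i=22: J-I =  1 → B
  i=23: Y-M = 12 → M
  i=24: N-G =  7 → H
  i=25: J-N = 22 → W
  i=26: N-T = 20 → U
  i=27: R-F = 12 → M
  shifts repeat with period 8: HWUMSLBM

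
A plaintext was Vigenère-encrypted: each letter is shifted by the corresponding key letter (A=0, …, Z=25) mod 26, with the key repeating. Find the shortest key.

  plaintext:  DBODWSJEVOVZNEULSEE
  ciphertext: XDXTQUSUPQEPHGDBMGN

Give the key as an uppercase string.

UCJQ

  i= 0: X-D = 20 → U
  i= 1: D-B =  2 → C
  i= 2: X-O =  9 → J
  i= 3: T-D = 16 → Q
  i= 4: Q-W = 20 → U
  i= 5: U-S =  2 → C
  i= 6: S-J =  9 → J
  i= 7: U-E = 16 → Q
  i= 8: P-V = 20 → U
  i= 9: Q-O =  2 → C
  i=10: E-V =  9 → J
  i=11: P-Z = 16 → Q
  i=12: H-N = 20 → U
  i=13: G-E =  2 → C
  i=14: D-U =  9 → J
  i=15: B-L = 16 → Q
  i=16: M-S = 20 → U
  i=17: G-E =  2 → C
  i=18: N-E =  9 → J
  shifts repeat with period 4: UCJQ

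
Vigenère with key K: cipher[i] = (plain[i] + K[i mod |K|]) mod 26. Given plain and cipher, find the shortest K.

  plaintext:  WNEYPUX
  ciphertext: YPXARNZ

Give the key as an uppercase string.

  i= 0: Y-W =  2 → C
  i= 1: P-N =  2 → C
  i= 2: X-E = 19 → T
  i= 3: A-Y =  2 → C
  i= 4: R-P =  2 → C
  i= 5: N-U = 19 → T
  i= 6: Z-X =  2 → C
  shifts repeat with period 3: CCT

CCT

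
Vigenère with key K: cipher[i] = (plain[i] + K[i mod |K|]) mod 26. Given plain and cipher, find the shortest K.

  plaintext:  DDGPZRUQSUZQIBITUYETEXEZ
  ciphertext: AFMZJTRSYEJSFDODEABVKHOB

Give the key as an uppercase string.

  i= 0: A-D = 23 → X
  i= 1: F-D =  2 → C
  i= 2: M-G =  6 → G
  i= 3: Z-P = 10 → K
  i= 4: J-Z = 10 → K
  i= 5: T-R =  2 → C
  i= 6: R-U = 23 → X
  i= 7: S-Q =  2 → C
  i= 8: Y-S =  6 → G
  i= 9: E-U = 10 → K
  i=10: J-Z = 10 → K
  i=11: S-Q =  2 → C
  i=12: F-I = 23 → X
  i=13: D-B =  2 → C
  i=14: O-I =  6 → G
  i=15: D-T = 10 → K
  i=16: E-U = 10 → K
  i=17: A-Y =  2 → C
  i=18: B-E = 23 → X
  i=19: V-T =  2 → C
  i=20: K-E =  6 → G
  i=21: H-X = 10 → K
  i=22: O-E = 10 → K
  i=23: B-Z =  2 → C
  shifts repeat with period 6: XCGKKC

XCGKKC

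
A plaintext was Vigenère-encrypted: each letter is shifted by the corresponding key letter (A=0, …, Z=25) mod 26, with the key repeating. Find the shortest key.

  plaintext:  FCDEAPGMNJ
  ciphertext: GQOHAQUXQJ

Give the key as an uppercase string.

  i= 0: G-F =  1 → B
  i= 1: Q-C = 14 → O
  i= 2: O-D = 11 → L
  i= 3: H-E =  3 → D
  i= 4: A-A =  0 → A
  i= 5: Q-P =  1 → B
  i= 6: U-G = 14 → O
  i= 7: X-M = 11 → L
  i= 8: Q-N =  3 → D
  i= 9: J-J =  0 → A
  shifts repeat with period 5: BOLDA

BOLDA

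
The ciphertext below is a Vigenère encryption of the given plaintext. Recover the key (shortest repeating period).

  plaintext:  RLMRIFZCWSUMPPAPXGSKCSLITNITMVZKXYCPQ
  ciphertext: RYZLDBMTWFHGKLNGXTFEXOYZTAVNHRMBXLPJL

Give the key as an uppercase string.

ANNUVWNR

  i= 0: R-R =  0 → A
  i= 1: Y-L = 13 → N
  i= 2: Z-M = 13 → N
  i= 3: L-R = 20 → U
  i= 4: D-I = 21 → V
  i= 5: B-F = 22 → W
  i= 6: M-Z = 13 → N
  i= 7: T-C = 17 → R
  i= 8: W-W =  0 → A
  i= 9: F-S = 13 → N
  i=10: H-U = 13 → N
  i=11: G-M = 20 → U
  i=12: K-P = 21 → V
  i=13: L-P = 22 → W
  i=14: N-A = 13 → N
  i=15: G-P = 17 → R
  i=16: X-X =  0 → A
  i=17: T-G = 13 → N
  i=18: F-S = 13 → N
  i=19: E-K = 20 → U
  i=20: X-C = 21 → V
  i=21: O-S = 22 → W
  i=22: Y-L = 13 → N
  i=23: Z-I = 17 → R
  i=24: T-T =  0 → A
  i=25: A-N = 13 → N
  i=26: V-I = 13 → N
  i=27: N-T = 20 → U
  i=28: H-M = 21 → V
  i=29: R-V = 22 → W
  i=30: M-Z = 13 → N
  i=31: B-K = 17 → R
  i=32: X-X =  0 → A
  i=33: L-Y = 13 → N
  i=34: P-C = 13 → N
  i=35: J-P = 20 → U
  i=36: L-Q = 21 → V
  shifts repeat with period 8: ANNUVWNR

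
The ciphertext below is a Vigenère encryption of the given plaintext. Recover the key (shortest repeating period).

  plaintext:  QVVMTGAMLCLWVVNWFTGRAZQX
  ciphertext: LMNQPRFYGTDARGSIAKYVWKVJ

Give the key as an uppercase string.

VRSEWLFM

  i= 0: L-Q = 21 → V
  i= 1: M-V = 17 → R
  i= 2: N-V = 18 → S
  i= 3: Q-M =  4 → E
  i= 4: P-T = 22 → W
  i= 5: R-G = 11 → L
  i= 6: F-A =  5 → F
  i= 7: Y-M = 12 → M
  i= 8: G-L = 21 → V
  i= 9: T-C = 17 → R
  i=10: D-L = 18 → S
  i=11: A-W =  4 → E
  i=12: R-V = 22 → W
  i=13: G-V = 11 → L
  i=14: S-N =  5 → F
  i=15: I-W = 12 → M
  i=16: A-F = 21 → V
  i=17: K-T = 17 → R
  i=18: Y-G = 18 → S
  i=19: V-R =  4 → E
  i=20: W-A = 22 → W
  i=21: K-Z = 11 → L
  i=22: V-Q =  5 → F
  i=23: J-X = 12 → M
  shifts repeat with period 8: VRSEWLFM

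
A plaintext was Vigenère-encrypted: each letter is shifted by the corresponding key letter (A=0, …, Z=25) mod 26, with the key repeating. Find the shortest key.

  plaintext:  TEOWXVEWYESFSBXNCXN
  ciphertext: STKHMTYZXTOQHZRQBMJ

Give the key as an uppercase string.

ZPWLPYUD

  i= 0: S-T = 25 → Z
  i= 1: T-E = 15 → P
  i= 2: K-O = 22 → W
  i= 3: H-W = 11 → L
  i= 4: M-X = 15 → P
  i= 5: T-V = 24 → Y
  i= 6: Y-E = 20 → U
  i= 7: Z-W =  3 → D
  i= 8: X-Y = 25 → Z
  i= 9: T-E = 15 → P
  i=10: O-S = 22 → W
  i=11: Q-F = 11 → L
  i=12: H-S = 15 → P
  i=13: Z-B = 24 → Y
  i=14: R-X = 20 → U
  i=15: Q-N =  3 → D
  i=16: B-C = 25 → Z
  i=17: M-X = 15 → P
  i=18: J-N = 22 → W
  shifts repeat with period 8: ZPWLPYUD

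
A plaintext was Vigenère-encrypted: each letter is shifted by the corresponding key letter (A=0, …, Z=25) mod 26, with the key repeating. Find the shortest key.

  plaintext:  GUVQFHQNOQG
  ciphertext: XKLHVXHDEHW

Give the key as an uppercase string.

  i= 0: X-G = 17 → R
  i= 1: K-U = 16 → Q
  i= 2: L-V = 16 → Q
  i= 3: H-Q = 17 → R
  i= 4: V-F = 16 → Q
  i= 5: X-H = 16 → Q
  i= 6: H-Q = 17 → R
  i= 7: D-N = 16 → Q
  i= 8: E-O = 16 → Q
  i= 9: H-Q = 17 → R
  i=10: W-G = 16 → Q
  shifts repeat with period 3: RQQ

RQQ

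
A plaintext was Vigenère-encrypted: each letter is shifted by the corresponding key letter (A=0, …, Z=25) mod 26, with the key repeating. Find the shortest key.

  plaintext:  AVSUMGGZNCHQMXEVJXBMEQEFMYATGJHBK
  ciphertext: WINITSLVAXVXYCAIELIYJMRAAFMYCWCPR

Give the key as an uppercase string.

  i= 0: W-A = 22 → W
  i= 1: I-V = 13 → N
  i= 2: N-S = 21 → V
  i= 3: I-U = 14 → O
  i= 4: T-M =  7 → H
  i= 5: S-G = 12 → M
  i= 6: L-G =  5 → F
  i= 7: V-Z = 22 → W
  i= 8: A-N = 13 → N
  i= 9: X-C = 21 → V
  i=10: V-H = 14 → O
  i=11: X-Q =  7 → H
  i=12: Y-M = 12 → M
  i=13: C-X =  5 → F
  i=14: A-E = 22 → W
  i=15: I-V = 13 → N
  i=16: E-J = 21 → V
  i=17: L-X = 14 → O
  i=18: I-B =  7 → H
  i=19: Y-M = 12 → M
  i=20: J-E =  5 → F
  i=21: M-Q = 22 → W
  i=22: R-E = 13 → N
  i=23: A-F = 21 → V
  i=24: A-M = 14 → O
  i=25: F-Y =  7 → H
  i=26: M-A = 12 → M
  i=27: Y-T =  5 → F
  i=28: C-G = 22 → W
  i=29: W-J = 13 → N
  i=30: C-H = 21 → V
  i=31: P-B = 14 → O
  i=32: R-K =  7 → H
  shifts repeat with period 7: WNVOHMF

WNVOHMF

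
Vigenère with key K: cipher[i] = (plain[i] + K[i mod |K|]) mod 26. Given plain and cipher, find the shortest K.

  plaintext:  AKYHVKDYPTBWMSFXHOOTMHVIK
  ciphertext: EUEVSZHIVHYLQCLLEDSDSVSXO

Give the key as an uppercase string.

  i= 0: E-A =  4 → E
  i= 1: U-K = 10 → K
  i= 2: E-Y =  6 → G
  i= 3: V-H = 14 → O
  i= 4: S-V = 23 → X
  i= 5: Z-K = 15 → P
  i= 6: H-D =  4 → E
  i= 7: I-Y = 10 → K
  i= 8: V-P =  6 → G
  i= 9: H-T = 14 → O
  i=10: Y-B = 23 → X
  i=11: L-W = 15 → P
  i=12: Q-M =  4 → E
  i=13: C-S = 10 → K
  i=14: L-F =  6 → G
  i=15: L-X = 14 → O
  i=16: E-H = 23 → X
  i=17: D-O = 15 → P
  i=18: S-O =  4 → E
  i=19: D-T = 10 → K
  i=20: S-M =  6 → G
  i=21: V-H = 14 → O
  i=22: S-V = 23 → X
  i=23: X-I = 15 → P
  i=24: O-K =  4 → E
  shifts repeat with period 6: EKGOXP

EKGOXP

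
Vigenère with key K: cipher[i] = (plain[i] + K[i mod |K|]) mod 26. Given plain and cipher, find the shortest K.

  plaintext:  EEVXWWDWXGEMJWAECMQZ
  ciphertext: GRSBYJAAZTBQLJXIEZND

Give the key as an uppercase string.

CNXE

  i= 0: G-E =  2 → C
  i= 1: R-E = 13 → N
  i= 2: S-V = 23 → X
  i= 3: B-X =  4 → E
  i= 4: Y-W =  2 → C
  i= 5: J-W = 13 → N
  i= 6: A-D = 23 → X
  i= 7: A-W =  4 → E
  i= 8: Z-X =  2 → C
  i= 9: T-G = 13 → N
  i=10: B-E = 23 → X
  i=11: Q-M =  4 → E
  i=12: L-J =  2 → C
  i=13: J-W = 13 → N
  i=14: X-A = 23 → X
  i=15: I-E =  4 → E
  i=16: E-C =  2 → C
  i=17: Z-M = 13 → N
  i=18: N-Q = 23 → X
  i=19: D-Z =  4 → E
  shifts repeat with period 4: CNXE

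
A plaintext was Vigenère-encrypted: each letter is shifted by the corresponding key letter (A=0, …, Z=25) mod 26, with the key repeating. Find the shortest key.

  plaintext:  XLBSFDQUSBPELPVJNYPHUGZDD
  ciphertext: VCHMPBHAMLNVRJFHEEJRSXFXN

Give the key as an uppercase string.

  i= 0: V-X = 24 → Y
  i= 1: C-L = 17 → R
  i= 2: H-B =  6 → G
  i= 3: M-S = 20 → U
  i= 4: P-F = 10 → K
  i= 5: B-D = 24 → Y
  i= 6: H-Q = 17 → R
  i= 7: A-U =  6 → G
  i= 8: M-S = 20 → U
  i= 9: L-B = 10 → K
  i=10: N-P = 24 → Y
  i=11: V-E = 17 → R
  i=12: R-L =  6 → G
  i=13: J-P = 20 → U
  i=14: F-V = 10 → K
  i=15: H-J = 24 → Y
  i=16: E-N = 17 → R
  i=17: E-Y =  6 → G
  i=18: J-P = 20 → U
  i=19: R-H = 10 → K
  i=20: S-U = 24 → Y
  i=21: X-G = 17 → R
  i=22: F-Z =  6 → G
  i=23: X-D = 20 → U
  i=24: N-D = 10 → K
  shifts repeat with period 5: YRGUK

YRGUK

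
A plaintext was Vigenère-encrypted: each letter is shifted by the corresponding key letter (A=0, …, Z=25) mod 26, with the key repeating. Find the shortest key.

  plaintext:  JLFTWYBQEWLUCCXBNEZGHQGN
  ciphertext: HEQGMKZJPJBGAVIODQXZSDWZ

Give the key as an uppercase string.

  i= 0: H-J = 24 → Y
  i= 1: E-L = 19 → T
  i= 2: Q-F = 11 → L
  i= 3: G-T = 13 → N
  i= 4: M-W = 16 → Q
  i= 5: K-Y = 12 → M
  i= 6: Z-B = 24 → Y
  i= 7: J-Q = 19 → T
  i= 8: P-E = 11 → L
  i= 9: J-W = 13 → N
  i=10: B-L = 16 → Q
  i=11: G-U = 12 → M
  i=12: A-C = 24 → Y
  i=13: V-C = 19 → T
  i=14: I-X = 11 → L
  i=15: O-B = 13 → N
  i=16: D-N = 16 → Q
  i=17: Q-E = 12 → M
  i=18: X-Z = 24 → Y
  i=19: Z-G = 19 → T
  i=20: S-H = 11 → L
  i=21: D-Q = 13 → N
  i=22: W-G = 16 → Q
  i=23: Z-N = 12 → M
  shifts repeat with period 6: YTLNQM

YTLNQM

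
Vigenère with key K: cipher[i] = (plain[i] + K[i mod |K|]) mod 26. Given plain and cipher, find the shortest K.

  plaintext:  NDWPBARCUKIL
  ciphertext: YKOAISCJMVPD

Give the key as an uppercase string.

LHS

  i= 0: Y-N = 11 → L
  i= 1: K-D =  7 → H
  i= 2: O-W = 18 → S
  i= 3: A-P = 11 → L
  i= 4: I-B =  7 → H
  i= 5: S-A = 18 → S
  i= 6: C-R = 11 → L
  i= 7: J-C =  7 → H
  i= 8: M-U = 18 → S
  i= 9: V-K = 11 → L
  i=10: P-I =  7 → H
  i=11: D-L = 18 → S
  shifts repeat with period 3: LHS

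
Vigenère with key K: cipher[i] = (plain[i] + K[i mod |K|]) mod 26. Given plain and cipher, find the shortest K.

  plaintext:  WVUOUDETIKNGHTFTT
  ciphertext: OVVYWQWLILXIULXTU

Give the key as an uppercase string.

SABKCNS

  i= 0: O-W = 18 → S
  i= 1: V-V =  0 → A
  i= 2: V-U =  1 → B
  i= 3: Y-O = 10 → K
  i= 4: W-U =  2 → C
  i= 5: Q-D = 13 → N
  i= 6: W-E = 18 → S
  i= 7: L-T = 18 → S
  i= 8: I-I =  0 → A
  i= 9: L-K =  1 → B
  i=10: X-N = 10 → K
  i=11: I-G =  2 → C
  i=12: U-H = 13 → N
  i=13: L-T = 18 → S
  i=14: X-F = 18 → S
  i=15: T-T =  0 → A
  i=16: U-T =  1 → B
  shifts repeat with period 7: SABKCNS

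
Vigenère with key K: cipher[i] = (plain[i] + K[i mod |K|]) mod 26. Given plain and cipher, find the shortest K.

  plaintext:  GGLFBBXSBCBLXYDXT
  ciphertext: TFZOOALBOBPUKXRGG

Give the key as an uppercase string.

NZOJ

  i= 0: T-G = 13 → N
  i= 1: F-G = 25 → Z
  i= 2: Z-L = 14 → O
  i= 3: O-F =  9 → J
  i= 4: O-B = 13 → N
  i= 5: A-B = 25 → Z
  i= 6: L-X = 14 → O
  i= 7: B-S =  9 → J
  i= 8: O-B = 13 → N
  i= 9: B-C = 25 → Z
  i=10: P-B = 14 → O
  i=11: U-L =  9 → J
  i=12: K-X = 13 → N
  i=13: X-Y = 25 → Z
  i=14: R-D = 14 → O
  i=15: G-X =  9 → J
  i=16: G-T = 13 → N
  shifts repeat with period 4: NZOJ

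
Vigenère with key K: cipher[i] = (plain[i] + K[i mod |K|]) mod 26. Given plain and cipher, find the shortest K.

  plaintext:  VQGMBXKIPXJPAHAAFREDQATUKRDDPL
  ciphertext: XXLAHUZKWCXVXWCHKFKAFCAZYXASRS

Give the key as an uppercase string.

CHFOGXP

  i= 0: X-V =  2 → C
  i= 1: X-Q =  7 → H
  i= 2: L-G =  5 → F
  i= 3: A-M = 14 → O
  i= 4: H-B =  6 → G
  i= 5: U-X = 23 → X
  i= 6: Z-K = 15 → P
  i= 7: K-I =  2 → C
  i= 8: W-P =  7 → H
  i= 9: C-X =  5 → F
  i=10: X-J = 14 → O
  i=11: V-P =  6 → G
  i=12: X-A = 23 → X
  i=13: W-H = 15 → P
  i=14: C-A =  2 → C
  i=15: H-A =  7 → H
  i=16: K-F =  5 → F
  i=17: F-R = 14 → O
  i=18: K-E =  6 → G
  i=19: A-D = 23 → X
  i=20: F-Q = 15 → P
  i=21: C-A =  2 → C
  i=22: A-T =  7 → H
  i=23: Z-U =  5 → F
  i=24: Y-K = 14 → O
  i=25: X-R =  6 → G
  i=26: A-D = 23 → X
  i=27: S-D = 15 → P
  i=28: R-P =  2 → C
  i=29: S-L =  7 → H
  shifts repeat with period 7: CHFOGXP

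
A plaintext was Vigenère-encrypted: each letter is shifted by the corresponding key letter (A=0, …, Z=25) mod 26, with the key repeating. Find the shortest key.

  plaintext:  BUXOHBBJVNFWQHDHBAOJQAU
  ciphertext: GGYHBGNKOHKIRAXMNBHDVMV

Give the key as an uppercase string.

FMBTU

  i= 0: G-B =  5 → F
  i= 1: G-U = 12 → M
  i= 2: Y-X =  1 → B
  i= 3: H-O = 19 → T
  i= 4: B-H = 20 → U
  i= 5: G-B =  5 → F
  i= 6: N-B = 12 → M
  i= 7: K-J =  1 → B
  i= 8: O-V = 19 → T
  i= 9: H-N = 20 → U
  i=10: K-F =  5 → F
  i=11: I-W = 12 → M
  i=12: R-Q =  1 → B
  i=13: A-H = 19 → T
  i=14: X-D = 20 → U
  i=15: M-H =  5 → F
  i=16: N-B = 12 → M
  i=17: B-A =  1 → B
  i=18: H-O = 19 → T
  i=19: D-J = 20 → U
  i=20: V-Q =  5 → F
  i=21: M-A = 12 → M
  i=22: V-U =  1 → B
  shifts repeat with period 5: FMBTU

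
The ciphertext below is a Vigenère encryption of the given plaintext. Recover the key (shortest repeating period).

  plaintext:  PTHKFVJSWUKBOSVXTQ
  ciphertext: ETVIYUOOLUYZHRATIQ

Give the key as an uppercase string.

  i= 0: E-P = 15 → P
  i= 1: T-T =  0 → A
  i= 2: V-H = 14 → O
  i= 3: I-K = 24 → Y
  i= 4: Y-F = 19 → T
  i= 5: U-V = 25 → Z
  i= 6: O-J =  5 → F
  i= 7: O-S = 22 → W
  i= 8: L-W = 15 → P
  i= 9: U-U =  0 → A
  i=10: Y-K = 14 → O
  i=11: Z-B = 24 → Y
  i=12: H-O = 19 → T
  i=13: R-S = 25 → Z
  i=14: A-V =  5 → F
  i=15: T-X = 22 → W
  i=16: I-T = 15 → P
  i=17: Q-Q =  0 → A
  shifts repeat with period 8: PAOYTZFW

PAOYTZFW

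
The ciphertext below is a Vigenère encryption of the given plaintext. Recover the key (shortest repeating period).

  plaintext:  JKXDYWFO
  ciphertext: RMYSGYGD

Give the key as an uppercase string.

  i= 0: R-J =  8 → I
  i= 1: M-K =  2 → C
  i= 2: Y-X =  1 → B
  i= 3: S-D = 15 → P
  i= 4: G-Y =  8 → I
  i= 5: Y-W =  2 → C
  i= 6: G-F =  1 → B
  i= 7: D-O = 15 → P
  shifts repeat with period 4: ICBP

ICBP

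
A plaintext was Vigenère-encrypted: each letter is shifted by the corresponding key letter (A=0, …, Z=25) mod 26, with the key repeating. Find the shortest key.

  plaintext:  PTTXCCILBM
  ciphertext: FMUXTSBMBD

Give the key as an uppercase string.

  i= 0: F-P = 16 → Q
  i= 1: M-T = 19 → T
  i= 2: U-T =  1 → B
  i= 3: X-X =  0 → A
  i= 4: T-C = 17 → R
  i= 5: S-C = 16 → Q
  i= 6: B-I = 19 → T
  i= 7: M-L =  1 → B
  i= 8: B-B =  0 → A
  i= 9: D-M = 17 → R
  shifts repeat with period 5: QTBAR

QTBAR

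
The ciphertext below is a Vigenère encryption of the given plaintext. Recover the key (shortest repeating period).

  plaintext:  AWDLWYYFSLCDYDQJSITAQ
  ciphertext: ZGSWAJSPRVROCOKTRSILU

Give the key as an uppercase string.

ZKPLELUK

  i= 0: Z-A = 25 → Z
  i= 1: G-W = 10 → K
  i= 2: S-D = 15 → P
  i= 3: W-L = 11 → L
  i= 4: A-W =  4 → E
  i= 5: J-Y = 11 → L
  i= 6: S-Y = 20 → U
  i= 7: P-F = 10 → K
  i= 8: R-S = 25 → Z
  i= 9: V-L = 10 → K
  i=10: R-C = 15 → P
  i=11: O-D = 11 → L
  i=12: C-Y =  4 → E
  i=13: O-D = 11 → L
  i=14: K-Q = 20 → U
  i=15: T-J = 10 → K
  i=16: R-S = 25 → Z
  i=17: S-I = 10 → K
  i=18: I-T = 15 → P
  i=19: L-A = 11 → L
  i=20: U-Q =  4 → E
  shifts repeat with period 8: ZKPLELUK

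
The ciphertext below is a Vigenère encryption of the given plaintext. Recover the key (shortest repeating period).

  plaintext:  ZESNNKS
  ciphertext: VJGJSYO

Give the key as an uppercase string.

  i= 0: V-Z = 22 → W
  i= 1: J-E =  5 → F
  i= 2: G-S = 14 → O
  i= 3: J-N = 22 → W
  i= 4: S-N =  5 → F
  i= 5: Y-K = 14 → O
  i= 6: O-S = 22 → W
  shifts repeat with period 3: WFO

WFO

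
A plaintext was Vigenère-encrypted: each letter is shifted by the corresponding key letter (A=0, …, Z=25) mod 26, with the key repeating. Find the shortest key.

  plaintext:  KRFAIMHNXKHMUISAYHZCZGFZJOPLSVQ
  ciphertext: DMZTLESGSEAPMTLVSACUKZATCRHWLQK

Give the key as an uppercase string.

TVUTDSL

  i= 0: D-K = 19 → T
  i= 1: M-R = 21 → V
  i= 2: Z-F = 20 → U
  i= 3: T-A = 19 → T
  i= 4: L-I =  3 → D
  i= 5: E-M = 18 → S
  i= 6: S-H = 11 → L
  i= 7: G-N = 19 → T
  i= 8: S-X = 21 → V
  i= 9: E-K = 20 → U
  i=10: A-H = 19 → T
  i=11: P-M =  3 → D
  i=12: M-U = 18 → S
  i=13: T-I = 11 → L
  i=14: L-S = 19 → T
  i=15: V-A = 21 → V
  i=16: S-Y = 20 → U
  i=17: A-H = 19 → T
  i=18: C-Z =  3 → D
  i=19: U-C = 18 → S
  i=20: K-Z = 11 → L
  i=21: Z-G = 19 → T
  i=22: A-F = 21 → V
  i=23: T-Z = 20 → U
  i=24: C-J = 19 → T
  i=25: R-O =  3 → D
  i=26: H-P = 18 → S
  i=27: W-L = 11 → L
  i=28: L-S = 19 → T
  i=29: Q-V = 21 → V
  i=30: K-Q = 20 → U
  shifts repeat with period 7: TVUTDSL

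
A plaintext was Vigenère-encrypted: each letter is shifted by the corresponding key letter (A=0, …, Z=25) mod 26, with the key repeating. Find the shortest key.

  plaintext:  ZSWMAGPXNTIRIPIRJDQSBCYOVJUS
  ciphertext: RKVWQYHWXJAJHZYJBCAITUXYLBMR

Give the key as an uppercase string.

SSZKQ

  i= 0: R-Z = 18 → S
  i= 1: K-S = 18 → S
  i= 2: V-W = 25 → Z
  i= 3: W-M = 10 → K
  i= 4: Q-A = 16 → Q
  i= 5: Y-G = 18 → S
  i= 6: H-P = 18 → S
  i= 7: W-X = 25 → Z
  i= 8: X-N = 10 → K
  i= 9: J-T = 16 → Q
  i=10: A-I = 18 → S
  i=11: J-R = 18 → S
  i=12: H-I = 25 → Z
  i=13: Z-P = 10 → K
  i=14: Y-I = 16 → Q
  i=15: J-R = 18 → S
  i=16: B-J = 18 → S
  i=17: C-D = 25 → Z
  i=18: A-Q = 10 → K
  i=19: I-S = 16 → Q
  i=20: T-B = 18 → S
  i=21: U-C = 18 → S
  i=22: X-Y = 25 → Z
  i=23: Y-O = 10 → K
  i=24: L-V = 16 → Q
  i=25: B-J = 18 → S
  i=26: M-U = 18 → S
  i=27: R-S = 25 → Z
  shifts repeat with period 5: SSZKQ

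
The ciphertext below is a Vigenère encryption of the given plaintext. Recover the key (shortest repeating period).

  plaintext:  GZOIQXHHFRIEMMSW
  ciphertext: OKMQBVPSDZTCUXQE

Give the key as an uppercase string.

  i= 0: O-G =  8 → I
  i= 1: K-Z = 11 → L
  i= 2: M-O = 24 → Y
  i= 3: Q-I =  8 → I
  i= 4: B-Q = 11 → L
  i= 5: V-X = 24 → Y
  i= 6: P-H =  8 → I
  i= 7: S-H = 11 → L
  i= 8: D-F = 24 → Y
  i= 9: Z-R =  8 → I
  i=10: T-I = 11 → L
  i=11: C-E = 24 → Y
  i=12: U-M =  8 → I
  i=13: X-M = 11 → L
  i=14: Q-S = 24 → Y
  i=15: E-W =  8 → I
  shifts repeat with period 3: ILY

ILY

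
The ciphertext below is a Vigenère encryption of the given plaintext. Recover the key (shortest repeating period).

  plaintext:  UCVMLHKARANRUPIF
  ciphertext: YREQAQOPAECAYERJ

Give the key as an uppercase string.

  i= 0: Y-U =  4 → E
  i= 1: R-C = 15 → P
  i= 2: E-V =  9 → J
  i= 3: Q-M =  4 → E
  i= 4: A-L = 15 → P
  i= 5: Q-H =  9 → J
  i= 6: O-K =  4 → E
  i= 7: P-A = 15 → P
  i= 8: A-R =  9 → J
  i= 9: E-A =  4 → E
  i=10: C-N = 15 → P
  i=11: A-R =  9 → J
  i=12: Y-U =  4 → E
  i=13: E-P = 15 → P
  i=14: R-I =  9 → J
  i=15: J-F =  4 → E
  shifts repeat with period 3: EPJ

EPJ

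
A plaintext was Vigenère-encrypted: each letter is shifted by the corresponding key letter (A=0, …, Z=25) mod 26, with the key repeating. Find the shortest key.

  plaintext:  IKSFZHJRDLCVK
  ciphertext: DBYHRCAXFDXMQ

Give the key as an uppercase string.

  i= 0: D-I = 21 → V
  i= 1: B-K = 17 → R
  i= 2: Y-S =  6 → G
  i= 3: H-F =  2 → C
  i= 4: R-Z = 18 → S
  i= 5: C-H = 21 → V
  i= 6: A-J = 17 → R
  i= 7: X-R =  6 → G
  i= 8: F-D =  2 → C
  i= 9: D-L = 18 → S
  i=10: X-C = 21 → V
  i=11: M-V = 17 → R
  i=12: Q-K =  6 → G
  shifts repeat with period 5: VRGCS

VRGCS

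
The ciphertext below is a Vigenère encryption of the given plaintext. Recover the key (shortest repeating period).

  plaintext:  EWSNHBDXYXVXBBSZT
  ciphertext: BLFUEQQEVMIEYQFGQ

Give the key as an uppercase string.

XPNH

  i= 0: B-E = 23 → X
  i= 1: L-W = 15 → P
  i= 2: F-S = 13 → N
  i= 3: U-N =  7 → H
  i= 4: E-H = 23 → X
  i= 5: Q-B = 15 → P
  i= 6: Q-D = 13 → N
  i= 7: E-X =  7 → H
  i= 8: V-Y = 23 → X
  i= 9: M-X = 15 → P
  i=10: I-V = 13 → N
  i=11: E-X =  7 → H
  i=12: Y-B = 23 → X
  i=13: Q-B = 15 → P
  i=14: F-S = 13 → N
  i=15: G-Z =  7 → H
  i=16: Q-T = 23 → X
  shifts repeat with period 4: XPNH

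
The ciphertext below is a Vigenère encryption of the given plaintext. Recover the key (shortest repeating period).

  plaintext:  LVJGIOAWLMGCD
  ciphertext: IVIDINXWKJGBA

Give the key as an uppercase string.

XAZ

  i= 0: I-L = 23 → X
  i= 1: V-V =  0 → A
  i= 2: I-J = 25 → Z
  i= 3: D-G = 23 → X
  i= 4: I-I =  0 → A
  i= 5: N-O = 25 → Z
  i= 6: X-A = 23 → X
  i= 7: W-W =  0 → A
  i= 8: K-L = 25 → Z
  i= 9: J-M = 23 → X
  i=10: G-G =  0 → A
  i=11: B-C = 25 → Z
  i=12: A-D = 23 → X
  shifts repeat with period 3: XAZ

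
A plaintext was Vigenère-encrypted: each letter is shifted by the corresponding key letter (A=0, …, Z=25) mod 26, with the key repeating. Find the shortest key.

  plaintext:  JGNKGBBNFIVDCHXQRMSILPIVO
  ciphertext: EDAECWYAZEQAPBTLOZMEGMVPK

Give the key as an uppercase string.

VXNUW

  i= 0: E-J = 21 → V
  i= 1: D-G = 23 → X
  i= 2: A-N = 13 → N
  i= 3: E-K = 20 → U
  i= 4: C-G = 22 → W
  i= 5: W-B = 21 → V
  i= 6: Y-B = 23 → X
  i= 7: A-N = 13 → N
  i= 8: Z-F = 20 → U
  i= 9: E-I = 22 → W
  i=10: Q-V = 21 → V
  i=11: A-D = 23 → X
  i=12: P-C = 13 → N
  i=13: B-H = 20 → U
  i=14: T-X = 22 → W
  i=15: L-Q = 21 → V
  i=16: O-R = 23 → X
  i=17: Z-M = 13 → N
  i=18: M-S = 20 → U
  i=19: E-I = 22 → W
  i=20: G-L = 21 → V
  i=21: M-P = 23 → X
  i=22: V-I = 13 → N
  i=23: P-V = 20 → U
  i=24: K-O = 22 → W
  shifts repeat with period 5: VXNUW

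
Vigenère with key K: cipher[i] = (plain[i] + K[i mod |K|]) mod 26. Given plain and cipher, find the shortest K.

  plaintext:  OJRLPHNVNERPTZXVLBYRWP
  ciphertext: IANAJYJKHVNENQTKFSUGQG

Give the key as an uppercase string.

  i= 0: I-O = 20 → U
  i= 1: A-J = 17 → R
  i= 2: N-R = 22 → W
  i= 3: A-L = 15 → P
  i= 4: J-P = 20 → U
  i= 5: Y-H = 17 → R
  i= 6: J-N = 22 → W
  i= 7: K-V = 15 → P
  i= 8: H-N = 20 → U
  i= 9: V-E = 17 → R
  i=10: N-R = 22 → W
  i=11: E-P = 15 → P
  i=12: N-T = 20 → U
  i=13: Q-Z = 17 → R
  i=14: T-X = 22 → W
  i=15: K-V = 15 → P
  i=16: F-L = 20 → U
  i=17: S-B = 17 → R
  i=18: U-Y = 22 → W
  i=19: G-R = 15 → P
  i=20: Q-W = 20 → U
  i=21: G-P = 17 → R
  shifts repeat with period 4: URWP

URWP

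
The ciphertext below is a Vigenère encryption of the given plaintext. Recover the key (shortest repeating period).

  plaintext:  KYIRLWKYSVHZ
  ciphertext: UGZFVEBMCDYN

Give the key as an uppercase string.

  i= 0: U-K = 10 → K
  i= 1: G-Y =  8 → I
  i= 2: Z-I = 17 → R
  i= 3: F-R = 14 → O
  i= 4: V-L = 10 → K
  i= 5: E-W =  8 → I
  i= 6: B-K = 17 → R
  i= 7: M-Y = 14 → O
  i= 8: C-S = 10 → K
  i= 9: D-V =  8 → I
  i=10: Y-H = 17 → R
  i=11: N-Z = 14 → O
  shifts repeat with period 4: KIRO

KIRO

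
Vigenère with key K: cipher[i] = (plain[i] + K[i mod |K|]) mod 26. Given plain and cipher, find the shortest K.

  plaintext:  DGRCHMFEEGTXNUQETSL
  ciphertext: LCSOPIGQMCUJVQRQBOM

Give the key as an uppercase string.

  i= 0: L-D =  8 → I
  i= 1: C-G = 22 → W
  i= 2: S-R =  1 → B
  i= 3: O-C = 12 → M
  i= 4: P-H =  8 → I
  i= 5: I-M = 22 → W
  i= 6: G-F =  1 → B
  i= 7: Q-E = 12 → M
  i= 8: M-E =  8 → I
  i= 9: C-G = 22 → W
  i=10: U-T =  1 → B
  i=11: J-X = 12 → M
  i=12: V-N =  8 → I
  i=13: Q-U = 22 → W
  i=14: R-Q =  1 → B
  i=15: Q-E = 12 → M
  i=16: B-T =  8 → I
  i=17: O-S = 22 → W
  i=18: M-L =  1 → B
  shifts repeat with period 4: IWBM

IWBM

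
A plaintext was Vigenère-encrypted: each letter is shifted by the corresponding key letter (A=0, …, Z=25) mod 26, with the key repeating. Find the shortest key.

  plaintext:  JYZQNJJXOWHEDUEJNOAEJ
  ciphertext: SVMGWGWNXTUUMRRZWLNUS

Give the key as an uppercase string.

  i= 0: S-J =  9 → J
  i= 1: V-Y = 23 → X
  i= 2: M-Z = 13 → N
  i= 3: G-Q = 16 → Q
  i= 4: W-N =  9 → J
  i= 5: G-J = 23 → X
  i= 6: W-J = 13 → N
  i= 7: N-X = 16 → Q
  i= 8: X-O =  9 → J
  i= 9: T-W = 23 → X
  i=10: U-H = 13 → N
  i=11: U-E = 16 → Q
  i=12: M-D =  9 → J
  i=13: R-U = 23 → X
  i=14: R-E = 13 → N
  i=15: Z-J = 16 → Q
  i=16: W-N =  9 → J
  i=17: L-O = 23 → X
  i=18: N-A = 13 → N
  i=19: U-E = 16 → Q
  i=20: S-J =  9 → J
  shifts repeat with period 4: JXNQ

JXNQ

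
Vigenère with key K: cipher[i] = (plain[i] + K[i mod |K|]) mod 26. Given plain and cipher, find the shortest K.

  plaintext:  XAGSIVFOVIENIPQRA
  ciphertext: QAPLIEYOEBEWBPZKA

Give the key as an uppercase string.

  i= 0: Q-X = 19 → T
  i= 1: A-A =  0 → A
  i= 2: P-G =  9 → J
  i= 3: L-S = 19 → T
  i= 4: I-I =  0 → A
  i= 5: E-V =  9 → J
  i= 6: Y-F = 19 → T
  i= 7: O-O =  0 → A
  i= 8: E-V =  9 → J
  i= 9: B-I = 19 → T
  i=10: E-E =  0 → A
  i=11: W-N =  9 → J
  i=12: B-I = 19 → T
  i=13: P-P =  0 → A
  i=14: Z-Q =  9 → J
  i=15: K-R = 19 → T
  i=16: A-A =  0 → A
  shifts repeat with period 3: TAJ

TAJ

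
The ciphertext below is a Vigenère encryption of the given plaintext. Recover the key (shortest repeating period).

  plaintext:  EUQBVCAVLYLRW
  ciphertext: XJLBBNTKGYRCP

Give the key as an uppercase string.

  i= 0: X-E = 19 → T
  i= 1: J-U = 15 → P
  i= 2: L-Q = 21 → V
  i= 3: B-B =  0 → A
  i= 4: B-V =  6 → G
  i= 5: N-C = 11 → L
  i= 6: T-A = 19 → T
  i= 7: K-V = 15 → P
  i= 8: G-L = 21 → V
  i= 9: Y-Y =  0 → A
  i=10: R-L =  6 → G
  i=11: C-R = 11 → L
  i=12: P-W = 19 → T
  shifts repeat with period 6: TPVAGL

TPVAGL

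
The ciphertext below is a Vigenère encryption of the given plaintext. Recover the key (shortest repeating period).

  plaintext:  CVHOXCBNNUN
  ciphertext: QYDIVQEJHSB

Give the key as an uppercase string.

ODWUY

  i= 0: Q-C = 14 → O
  i= 1: Y-V =  3 → D
  i= 2: D-H = 22 → W
  i= 3: I-O = 20 → U
  i= 4: V-X = 24 → Y
  i= 5: Q-C = 14 → O
  i= 6: E-B =  3 → D
  i= 7: J-N = 22 → W
  i= 8: H-N = 20 → U
  i= 9: S-U = 24 → Y
  i=10: B-N = 14 → O
  shifts repeat with period 5: ODWUY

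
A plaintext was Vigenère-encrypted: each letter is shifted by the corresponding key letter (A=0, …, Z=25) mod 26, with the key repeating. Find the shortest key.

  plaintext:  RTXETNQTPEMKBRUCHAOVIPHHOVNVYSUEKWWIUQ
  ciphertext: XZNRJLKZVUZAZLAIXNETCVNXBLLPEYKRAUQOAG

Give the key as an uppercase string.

GGQNQYU

  i= 0: X-R =  6 → G
  i= 1: Z-T =  6 → G
  i= 2: N-X = 16 → Q
  i= 3: R-E = 13 → N
  i= 4: J-T = 16 → Q
  i= 5: L-N = 24 → Y
  i= 6: K-Q = 20 → U
  i= 7: Z-T =  6 → G
  i= 8: V-P =  6 → G
  i= 9: U-E = 16 → Q
  i=10: Z-M = 13 → N
  i=11: A-K = 16 → Q
  i=12: Z-B = 24 → Y
  i=13: L-R = 20 → U
  i=14: A-U =  6 → G
  i=15: I-C =  6 → G
  i=16: X-H = 16 → Q
  i=17: N-A = 13 → N
  i=18: E-O = 16 → Q
  i=19: T-V = 24 → Y
  i=20: C-I = 20 → U
  i=21: V-P =  6 → G
  i=22: N-H =  6 → G
  i=23: X-H = 16 → Q
  i=24: B-O = 13 → N
  i=25: L-V = 16 → Q
  i=26: L-N = 24 → Y
  i=27: P-V = 20 → U
  i=28: E-Y =  6 → G
  i=29: Y-S =  6 → G
  i=30: K-U = 16 → Q
  i=31: R-E = 13 → N
  i=32: A-K = 16 → Q
  i=33: U-W = 24 → Y
  i=34: Q-W = 20 → U
  i=35: O-I =  6 → G
  i=36: A-U =  6 → G
  i=37: G-Q = 16 → Q
  shifts repeat with period 7: GGQNQYU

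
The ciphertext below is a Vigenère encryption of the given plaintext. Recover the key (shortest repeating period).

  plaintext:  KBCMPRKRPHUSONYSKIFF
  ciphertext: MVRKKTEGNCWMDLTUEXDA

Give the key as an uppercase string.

  i= 0: M-K =  2 → C
  i= 1: V-B = 20 → U
  i= 2: R-C = 15 → P
  i= 3: K-M = 24 → Y
  i= 4: K-P = 21 → V
  i= 5: T-R =  2 → C
  i= 6: E-K = 20 → U
  i= 7: G-R = 15 → P
  i= 8: N-P = 24 → Y
  i= 9: C-H = 21 → V
  i=10: W-U =  2 → C
  i=11: M-S = 20 → U
  i=12: D-O = 15 → P
  i=13: L-N = 24 → Y
  i=14: T-Y = 21 → V
  i=15: U-S =  2 → C
  i=16: E-K = 20 → U
  i=17: X-I = 15 → P
  i=18: D-F = 24 → Y
  i=19: A-F = 21 → V
  shifts repeat with period 5: CUPYV

CUPYV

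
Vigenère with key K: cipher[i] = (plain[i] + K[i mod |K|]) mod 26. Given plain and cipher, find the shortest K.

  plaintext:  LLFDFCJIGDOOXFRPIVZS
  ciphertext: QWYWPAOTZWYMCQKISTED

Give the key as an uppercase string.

FLTTKY

  i= 0: Q-L =  5 → F
  i= 1: W-L = 11 → L
  i= 2: Y-F = 19 → T
  i= 3: W-D = 19 → T
  i= 4: P-F = 10 → K
  i= 5: A-C = 24 → Y
  i= 6: O-J =  5 → F
  i= 7: T-I = 11 → L
  i= 8: Z-G = 19 → T
  i= 9: W-D = 19 → T
  i=10: Y-O = 10 → K
  i=11: M-O = 24 → Y
  i=12: C-X =  5 → F
  i=13: Q-F = 11 → L
  i=14: K-R = 19 → T
  i=15: I-P = 19 → T
  i=16: S-I = 10 → K
  i=17: T-V = 24 → Y
  i=18: E-Z =  5 → F
  i=19: D-S = 11 → L
  shifts repeat with period 6: FLTTKY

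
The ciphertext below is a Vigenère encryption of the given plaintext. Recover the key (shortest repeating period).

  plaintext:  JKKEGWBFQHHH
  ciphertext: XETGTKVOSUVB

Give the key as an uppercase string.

OUJCN

  i= 0: X-J = 14 → O
  i= 1: E-K = 20 → U
  i= 2: T-K =  9 → J
  i= 3: G-E =  2 → C
  i= 4: T-G = 13 → N
  i= 5: K-W = 14 → O
  i= 6: V-B = 20 → U
  i= 7: O-F =  9 → J
  i= 8: S-Q =  2 → C
  i= 9: U-H = 13 → N
  i=10: V-H = 14 → O
  i=11: B-H = 20 → U
  shifts repeat with period 5: OUJCN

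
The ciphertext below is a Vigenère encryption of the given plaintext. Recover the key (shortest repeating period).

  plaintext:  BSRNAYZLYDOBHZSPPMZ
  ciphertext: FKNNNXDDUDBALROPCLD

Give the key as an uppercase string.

  i= 0: F-B =  4 → E
  i= 1: K-S = 18 → S
  i= 2: N-R = 22 → W
  i= 3: N-N =  0 → A
  i= 4: N-A = 13 → N
  i= 5: X-Y = 25 → Z
  i= 6: D-Z =  4 → E
  i= 7: D-L = 18 → S
  i= 8: U-Y = 22 → W
  i= 9: D-D =  0 → A
  i=10: B-O = 13 → N
  i=11: A-B = 25 → Z
  i=12: L-H =  4 → E
  i=13: R-Z = 18 → S
  i=14: O-S = 22 → W
  i=15: P-P =  0 → A
  i=16: C-P = 13 → N
  i=17: L-M = 25 → Z
  i=18: D-Z =  4 → E
  shifts repeat with period 6: ESWANZ

ESWANZ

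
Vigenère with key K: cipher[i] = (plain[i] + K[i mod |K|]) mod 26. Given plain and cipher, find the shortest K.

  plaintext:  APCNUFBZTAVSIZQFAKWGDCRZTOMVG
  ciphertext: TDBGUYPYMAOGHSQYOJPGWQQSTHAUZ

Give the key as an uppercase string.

TOZTA

  i= 0: T-A = 19 → T
  i= 1: D-P = 14 → O
  i= 2: B-C = 25 → Z
  i= 3: G-N = 19 → T
  i= 4: U-U =  0 → A
  i= 5: Y-F = 19 → T
  i= 6: P-B = 14 → O
  i= 7: Y-Z = 25 → Z
  i= 8: M-T = 19 → T
  i= 9: A-A =  0 → A
  i=10: O-V = 19 → T
  i=11: G-S = 14 → O
  i=12: H-I = 25 → Z
  i=13: S-Z = 19 → T
  i=14: Q-Q =  0 → A
  i=15: Y-F = 19 → T
  i=16: O-A = 14 → O
  i=17: J-K = 25 → Z
  i=18: P-W = 19 → T
  i=19: G-G =  0 → A
  i=20: W-D = 19 → T
  i=21: Q-C = 14 → O
  i=22: Q-R = 25 → Z
  i=23: S-Z = 19 → T
  i=24: T-T =  0 → A
  i=25: H-O = 19 → T
  i=26: A-M = 14 → O
  i=27: U-V = 25 → Z
  i=28: Z-G = 19 → T
  shifts repeat with period 5: TOZTA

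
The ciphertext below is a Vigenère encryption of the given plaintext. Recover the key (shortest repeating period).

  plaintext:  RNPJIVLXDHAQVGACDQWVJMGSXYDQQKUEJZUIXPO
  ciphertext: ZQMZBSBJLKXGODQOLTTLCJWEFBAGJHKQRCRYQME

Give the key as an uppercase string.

  i= 0: Z-R =  8 → I
  i= 1: Q-N =  3 → D
  i= 2: M-P = 23 → X
  i= 3: Z-J = 16 → Q
  i= 4: B-I = 19 → T
  i= 5: S-V = 23 → X
  i= 6: B-L = 16 → Q
  i= 7: J-X = 12 → M
  i= 8: L-D =  8 → I
  i= 9: K-H =  3 → D
  i=10: X-A = 23 → X
  i=11: G-Q = 16 → Q
  i=12: O-V = 19 → T
  i=13: D-G = 23 → X
  i=14: Q-A = 16 → Q
  i=15: O-C = 12 → M
  i=16: L-D =  8 → I
  i=17: T-Q =  3 → D
  i=18: T-W = 23 → X
  i=19: L-V = 16 → Q
  i=20: C-J = 19 → T
  i=21: J-M = 23 → X
  i=22: W-G = 16 → Q
  i=23: E-S = 12 → M
  i=24: F-X =  8 → I
  i=25: B-Y =  3 → D
  i=26: A-D = 23 → X
  i=27: G-Q = 16 → Q
  i=28: J-Q = 19 → T
  i=29: H-K = 23 → X
  i=30: K-U = 16 → Q
  i=31: Q-E = 12 → M
  i=32: R-J =  8 → I
  i=33: C-Z =  3 → D
  i=34: R-U = 23 → X
  i=35: Y-I = 16 → Q
  i=36: Q-X = 19 → T
  i=37: M-P = 23 → X
  i=38: E-O = 16 → Q
  shifts repeat with period 8: IDXQTXQM

IDXQTXQM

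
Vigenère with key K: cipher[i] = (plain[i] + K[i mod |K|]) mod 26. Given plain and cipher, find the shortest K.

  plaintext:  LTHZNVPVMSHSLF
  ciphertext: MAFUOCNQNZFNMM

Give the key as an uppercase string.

  i= 0: M-L =  1 → B
  i= 1: A-T =  7 → H
  i= 2: F-H = 24 → Y
  i= 3: U-Z = 21 → V
  i= 4: O-N =  1 → B
  i= 5: C-V =  7 → H
  i= 6: N-P = 24 → Y
  i= 7: Q-V = 21 → V
  i= 8: N-M =  1 → B
  i= 9: Z-S =  7 → H
  i=10: F-H = 24 → Y
  i=11: N-S = 21 → V
  i=12: M-L =  1 → B
  i=13: M-F =  7 → H
  shifts repeat with period 4: BHYV

BHYV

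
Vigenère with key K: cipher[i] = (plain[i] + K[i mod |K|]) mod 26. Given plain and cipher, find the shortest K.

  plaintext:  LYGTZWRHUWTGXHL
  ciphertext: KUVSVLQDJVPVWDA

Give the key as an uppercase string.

  i= 0: K-L = 25 → Z
  i= 1: U-Y = 22 → W
  i= 2: V-G = 15 → P
  i= 3: S-T = 25 → Z
  i= 4: V-Z = 22 → W
  i= 5: L-W = 15 → P
  i= 6: Q-R = 25 → Z
  i= 7: D-H = 22 → W
  i= 8: J-U = 15 → P
  i= 9: V-W = 25 → Z
  i=10: P-T = 22 → W
  i=11: V-G = 15 → P
  i=12: W-X = 25 → Z
  i=13: D-H = 22 → W
  i=14: A-L = 15 → P
  shifts repeat with period 3: ZWP

ZWP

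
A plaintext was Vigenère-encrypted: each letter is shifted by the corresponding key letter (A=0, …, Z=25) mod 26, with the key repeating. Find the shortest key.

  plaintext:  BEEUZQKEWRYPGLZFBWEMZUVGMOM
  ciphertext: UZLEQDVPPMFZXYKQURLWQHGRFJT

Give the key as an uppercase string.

TVHKRNLL

  i= 0: U-B = 19 → T
  i= 1: Z-E = 21 → V
  i= 2: L-E =  7 → H
  i= 3: E-U = 10 → K
  i= 4: Q-Z = 17 → R
  i= 5: D-Q = 13 → N
  i= 6: V-K = 11 → L
  i= 7: P-E = 11 → L
  i= 8: P-W = 19 → T
  i= 9: M-R = 21 → V
  i=10: F-Y =  7 → H
  i=11: Z-P = 10 → K
  i=12: X-G = 17 → R
  i=13: Y-L = 13 → N
  i=14: K-Z = 11 → L
  i=15: Q-F = 11 → L
  i=16: U-B = 19 → T
  i=17: R-W = 21 → V
  i=18: L-E =  7 → H
  i=19: W-M = 10 → K
  i=20: Q-Z = 17 → R
  i=21: H-U = 13 → N
  i=22: G-V = 11 → L
  i=23: R-G = 11 → L
  i=24: F-M = 19 → T
  i=25: J-O = 21 → V
  i=26: T-M =  7 → H
  shifts repeat with period 8: TVHKRNLL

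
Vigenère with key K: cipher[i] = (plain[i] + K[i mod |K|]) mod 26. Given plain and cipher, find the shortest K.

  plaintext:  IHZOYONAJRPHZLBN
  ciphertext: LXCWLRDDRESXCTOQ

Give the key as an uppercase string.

  i= 0: L-I =  3 → D
  i= 1: X-H = 16 → Q
  i= 2: C-Z =  3 → D
  i= 3: W-O =  8 → I
  i= 4: L-Y = 13 → N
  i= 5: R-O =  3 → D
  i= 6: D-N = 16 → Q
  i= 7: D-A =  3 → D
  i= 8: R-J =  8 → I
  i= 9: E-R = 13 → N
  i=10: S-P =  3 → D
  i=11: X-H = 16 → Q
  i=12: C-Z =  3 → D
  i=13: T-L =  8 → I
  i=14: O-B = 13 → N
  i=15: Q-N =  3 → D
  shifts repeat with period 5: DQDIN

DQDIN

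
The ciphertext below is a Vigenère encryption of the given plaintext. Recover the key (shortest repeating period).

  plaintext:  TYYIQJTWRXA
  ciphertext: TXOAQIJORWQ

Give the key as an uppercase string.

AZQS

  i= 0: T-T =  0 → A
  i= 1: X-Y = 25 → Z
  i= 2: O-Y = 16 → Q
  i= 3: A-I = 18 → S
  i= 4: Q-Q =  0 → A
  i= 5: I-J = 25 → Z
  i= 6: J-T = 16 → Q
  i= 7: O-W = 18 → S
  i= 8: R-R =  0 → A
  i= 9: W-X = 25 → Z
  i=10: Q-A = 16 → Q
  shifts repeat with period 4: AZQS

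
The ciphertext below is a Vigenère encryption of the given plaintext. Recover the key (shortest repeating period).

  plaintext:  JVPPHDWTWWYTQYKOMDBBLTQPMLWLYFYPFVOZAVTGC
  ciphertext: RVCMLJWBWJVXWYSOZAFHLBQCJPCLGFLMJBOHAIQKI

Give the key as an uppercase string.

IANXEGA

  i= 0: R-J =  8 → I
  i= 1: V-V =  0 → A
  i= 2: C-P = 13 → N
  i= 3: M-P = 23 → X
  i= 4: L-H =  4 → E
  i= 5: J-D =  6 → G
  i= 6: W-W =  0 → A
  i= 7: B-T =  8 → I
  i= 8: W-W =  0 → A
  i= 9: J-W = 13 → N
  i=10: V-Y = 23 → X
  i=11: X-T =  4 → E
  i=12: W-Q =  6 → G
  i=13: Y-Y =  0 → A
  i=14: S-K =  8 → I
  i=15: O-O =  0 → A
  i=16: Z-M = 13 → N
  i=17: A-D = 23 → X
  i=18: F-B =  4 → E
  i=19: H-B =  6 → G
  i=20: L-L =  0 → A
  i=21: B-T =  8 → I
  i=22: Q-Q =  0 → A
  i=23: C-P = 13 → N
  i=24: J-M = 23 → X
  i=25: P-L =  4 → E
  i=26: C-W =  6 → G
  i=27: L-L =  0 → A
  i=28: G-Y =  8 → I
  i=29: F-F =  0 → A
  i=30: L-Y = 13 → N
  i=31: M-P = 23 → X
  i=32: J-F =  4 → E
  i=33: B-V =  6 → G
  i=34: O-O =  0 → A
  i=35: H-Z =  8 → I
  i=36: A-A =  0 → A
  i=37: I-V = 13 → N
  i=38: Q-T = 23 → X
  i=39: K-G =  4 → E
  i=40: I-C =  6 → G
  shifts repeat with period 7: IANXEGA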